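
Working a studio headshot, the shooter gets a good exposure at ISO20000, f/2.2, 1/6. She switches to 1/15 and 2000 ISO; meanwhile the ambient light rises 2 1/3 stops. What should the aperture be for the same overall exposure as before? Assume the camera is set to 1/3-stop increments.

f/1.0

Scene light: 2 1/3 stops brighter.
Shutter speed: 1/6 → 1/8 → 1/10 → 1/13 → 1/15 — 1 1/3 stops shorter (darker).
ISO: 20000 → 16000 → 12800 → 10000 → 8000 → 6400 → 5000 → 4000 → 3200 → 2500 → 2000 — 3 1/3 stops lower (darker).
Net so far: 2 1/3 stops darker. Aperture: f/2.2 → f/2 → f/1.8 → f/1.6 → f/1.4 → f/1.2 → f/1.1 → f/1.0.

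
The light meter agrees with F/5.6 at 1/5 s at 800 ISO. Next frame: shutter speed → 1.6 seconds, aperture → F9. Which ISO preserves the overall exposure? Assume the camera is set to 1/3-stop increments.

Shutter speed: 1/5 → 1/4 → 0.3 → 0.4 → 0.5 → 0.6 → 0.8 → 1 → 1.3 → 1.6 — 3 stops slower (brighter).
Aperture: f/5.6 → f/6.3 → f/7.1 → f/8 → f/9 — 1 1/3 stops stopped down (darker).
Net change so far: 1 2/3 stops brighter. Offset with the ISO: 800 → 640 → 500 → 400 → 320 → 250.

ISO 250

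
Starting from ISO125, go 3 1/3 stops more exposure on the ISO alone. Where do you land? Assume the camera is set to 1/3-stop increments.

ISO: 125 → 160 → 200 → 250 → 320 → 400 → 500 → 640 → 800 → 1000 → 1250 — 3 1/3 stops raised (brighter).

ISO 1250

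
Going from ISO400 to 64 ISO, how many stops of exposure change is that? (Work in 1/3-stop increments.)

2 2/3 stops

400 → 320 → 250 → 200 → 160 → 125 → 100 → 80 → 64 — count the steps: 8 third-stops = 2 2/3 stops.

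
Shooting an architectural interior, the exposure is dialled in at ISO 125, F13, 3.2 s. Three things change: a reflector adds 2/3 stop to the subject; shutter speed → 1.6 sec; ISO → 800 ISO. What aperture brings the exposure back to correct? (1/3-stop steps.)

Scene light: 2/3 stop brighter.
Shutter speed: 3.2 → 2.5 → 2 → 1.6 — 1 stop shorter (darker).
ISO: 125 → 160 → 200 → 250 → 320 → 400 → 500 → 640 → 800 — 2 2/3 stops raised (brighter).
Net so far: 2 1/3 stops brighter. Aperture: f/13 → f/14 → f/16 → f/18 → f/20 → f/22 → f/25 → f/29.

f/29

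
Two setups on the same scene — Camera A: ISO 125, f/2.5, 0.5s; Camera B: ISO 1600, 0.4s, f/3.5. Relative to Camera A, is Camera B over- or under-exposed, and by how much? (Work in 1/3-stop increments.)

2 1/3 stops brighter

Aperture: f/2.5 → f/2.8 → f/3.2 → f/3.5 — 1 stop narrower (darker).
Shutter speed: 0.5 → 0.4 — 1/3 stop faster (darker).
ISO: 125 → 160 → 200 → 250 → 320 → 400 → 500 → 640 → 800 → 1000 → 1250 → 1600 — 3 2/3 stops raised (brighter).
Net: −1 −1/3 +3 2/3 = +2 1/3 stops.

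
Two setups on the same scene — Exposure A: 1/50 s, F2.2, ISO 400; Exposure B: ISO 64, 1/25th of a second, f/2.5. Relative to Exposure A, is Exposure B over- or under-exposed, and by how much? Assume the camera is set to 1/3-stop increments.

Aperture: f/2.2 → f/2.5 — 1/3 stop smaller aperture (darker).
Shutter speed: 1/50 → 1/40 → 1/30 → 1/25 — 1 stop longer (brighter).
ISO: 400 → 320 → 250 → 200 → 160 → 125 → 100 → 80 → 64 — 2 2/3 stops dropped (darker).
Net: −1/3 +1 −2 2/3 = −2 stops.

2 stops darker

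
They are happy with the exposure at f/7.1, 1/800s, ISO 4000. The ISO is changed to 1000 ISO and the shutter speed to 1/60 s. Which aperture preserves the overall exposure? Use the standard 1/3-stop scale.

ISO: 4000 → 3200 → 2500 → 2000 → 1600 → 1250 → 1000 — 2 stops dropped (darker).
Shutter speed: 1/800 → 1/640 → 1/500 → 1/400 → 1/320 → 1/250 → 1/200 → 1/160 → 1/125 → 1/100 → 1/80 → 1/60 — 3 2/3 stops longer (brighter).
Net change so far: 1 2/3 stops brighter. Offset with the aperture: f/7.1 → f/8 → f/9 → f/10 → f/11 → f/13.

f/13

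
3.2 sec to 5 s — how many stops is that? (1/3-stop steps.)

3.2 → 4 → 5 — count the steps: 2 third-stops = 2/3 stop.

2/3 stop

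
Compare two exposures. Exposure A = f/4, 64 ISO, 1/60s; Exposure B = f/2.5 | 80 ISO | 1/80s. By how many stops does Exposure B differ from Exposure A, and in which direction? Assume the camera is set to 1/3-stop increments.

1 1/3 stops brighter

Aperture: f/4 → f/3.5 → f/3.2 → f/2.8 → f/2.5 — 1 1/3 stops wider (brighter).
Shutter speed: 1/60 → 1/80 — 1/3 stop faster (darker).
ISO: 64 → 80 — 1/3 stop higher (brighter).
Net: +1 1/3 −1/3 +1/3 = +1 1/3 stops.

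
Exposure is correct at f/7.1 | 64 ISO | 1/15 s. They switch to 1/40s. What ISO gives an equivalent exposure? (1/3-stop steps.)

ISO 160

Shutter speed: 1/15 → 1/20 → 1/25 → 1/30 → 1/40 — 1 1/3 stops faster (darker).
Need 1 1/3 stops brighter from the ISO: 64 → 80 → 100 → 125 → 160.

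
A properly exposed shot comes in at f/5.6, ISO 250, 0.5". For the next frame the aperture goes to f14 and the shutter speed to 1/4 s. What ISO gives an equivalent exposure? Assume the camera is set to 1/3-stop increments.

Aperture: f/5.6 → f/6.3 → f/7.1 → f/8 → f/9 → f/10 → f/11 → f/13 → f/14 — 2 2/3 stops narrower (darker).
Shutter speed: 0.5 → 0.4 → 0.3 → 1/4 — 1 stop shorter (darker).
Net change so far: 3 2/3 stops darker. Offset with the ISO: 250 → 320 → 400 → 500 → 640 → 800 → 1000 → 1250 → 1600 → 2000 → 2500 → 3200.

ISO 3200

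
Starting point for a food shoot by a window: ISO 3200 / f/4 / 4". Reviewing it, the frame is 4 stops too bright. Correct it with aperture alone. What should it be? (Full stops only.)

Overexposed by 4 stops → need 4 stops darker.
Aperture: f/4 → f/5.6 → f/8 → f/11 → f/16.

f/16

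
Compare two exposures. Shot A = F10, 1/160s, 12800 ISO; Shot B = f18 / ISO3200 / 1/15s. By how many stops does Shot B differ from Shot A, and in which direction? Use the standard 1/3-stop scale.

Aperture: f/10 → f/11 → f/13 → f/14 → f/16 → f/18 — 1 2/3 stops smaller aperture (darker).
Shutter speed: 1/160 → 1/125 → 1/100 → 1/80 → 1/60 → 1/50 → 1/40 → 1/30 → 1/25 → 1/20 → 1/15 — 3 1/3 stops slower (brighter).
ISO: 12800 → 10000 → 8000 → 6400 → 5000 → 4000 → 3200 — 2 stops dropped (darker).
Net: −1 2/3 +3 1/3 −2 = −1/3 stops.

1/3 stop darker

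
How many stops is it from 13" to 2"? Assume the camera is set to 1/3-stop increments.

13 → 10 → 8 → 6 → 5 → 4 → 3.2 → 2.5 → 2 — count the steps: 8 third-stops = 2 2/3 stops.

2 2/3 stops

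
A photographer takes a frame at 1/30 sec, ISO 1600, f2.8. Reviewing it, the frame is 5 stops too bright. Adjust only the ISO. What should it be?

Overexposed by 5 stops → need 5 stops darker.
ISO: 1600 → 800 → 400 → 200 → 100 → 50.

ISO 50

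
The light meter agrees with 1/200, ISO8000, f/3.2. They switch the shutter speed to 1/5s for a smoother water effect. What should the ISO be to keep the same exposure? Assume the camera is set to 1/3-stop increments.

ISO 200

Shutter speed: 1/200 → 1/160 → 1/125 → 1/100 → 1/80 → 1/60 → 1/50 → 1/40 → 1/30 → 1/25 → 1/20 → 1/15 → 1/13 → 1/10 → 1/8 → 1/6 → 1/5 — 5 1/3 stops slower (brighter).
Need 5 1/3 stops darker from the ISO: 8000 → 6400 → 5000 → 4000 → 3200 → 2500 → 2000 → 1600 → 1250 → 1000 → 800 → 640 → 500 → 400 → 320 → 250 → 200.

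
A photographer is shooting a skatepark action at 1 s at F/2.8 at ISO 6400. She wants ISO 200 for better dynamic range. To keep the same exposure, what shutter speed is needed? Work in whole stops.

ISO: 6400 → 3200 → 1600 → 800 → 400 → 200 — 5 stops lower (darker).
Need 5 stops brighter from the shutter speed: 1 → 2 → 4 → 8 → 15 → 30.

30 s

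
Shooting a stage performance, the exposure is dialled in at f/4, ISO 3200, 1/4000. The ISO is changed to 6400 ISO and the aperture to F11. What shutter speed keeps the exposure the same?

1/1000s

ISO: 3200 → 6400 — 1 stop higher (brighter).
Aperture: f/4 → f/5.6 → f/8 → f/11 — 3 stops smaller aperture (darker).
Net change so far: 2 stops darker. Offset with the shutter speed: 1/4000 → 1/2000 → 1/1000.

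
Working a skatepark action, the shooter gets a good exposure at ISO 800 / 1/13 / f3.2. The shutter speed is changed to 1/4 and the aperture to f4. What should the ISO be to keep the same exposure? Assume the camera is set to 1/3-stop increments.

Shutter speed: 1/13 → 1/10 → 1/8 → 1/6 → 1/5 → 1/4 — 1 2/3 stops slower (brighter).
Aperture: f/3.2 → f/3.5 → f/4 — 2/3 stop stopped down (darker).
Net change so far: 1 stop brighter. Offset with the ISO: 800 → 640 → 500 → 400.

ISO 400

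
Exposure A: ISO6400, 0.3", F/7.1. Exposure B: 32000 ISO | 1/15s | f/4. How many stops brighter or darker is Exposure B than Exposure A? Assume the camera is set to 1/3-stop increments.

Aperture: f/7.1 → f/6.3 → f/5.6 → f/5 → f/4.5 → f/4 — 1 2/3 stops wider (brighter).
Shutter speed: 0.3 → 1/4 → 1/5 → 1/6 → 1/8 → 1/10 → 1/13 → 1/15 — 2 1/3 stops shorter (darker).
ISO: 6400 → 8000 → 10000 → 12800 → 16000 → 20000 → 25600 → 32000 — 2 1/3 stops higher (brighter).
Net: +1 2/3 −2 1/3 +2 1/3 = +1 2/3 stops.

1 2/3 stops brighter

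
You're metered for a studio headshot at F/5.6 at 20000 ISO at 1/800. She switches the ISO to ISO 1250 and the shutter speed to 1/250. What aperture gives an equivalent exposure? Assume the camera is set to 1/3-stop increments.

f/2.5

ISO: 20000 → 16000 → 12800 → 10000 → 8000 → 6400 → 5000 → 4000 → 3200 → 2500 → 2000 → 1600 → 1250 — 4 stops lower (darker).
Shutter speed: 1/800 → 1/640 → 1/500 → 1/400 → 1/320 → 1/250 — 1 2/3 stops slower (brighter).
Net change so far: 2 1/3 stops darker. Offset with the aperture: f/5.6 → f/5 → f/4.5 → f/4 → f/3.5 → f/3.2 → f/2.8 → f/2.5.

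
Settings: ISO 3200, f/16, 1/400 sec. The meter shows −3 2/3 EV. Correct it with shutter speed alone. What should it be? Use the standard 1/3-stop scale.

1/30s

Underexposed by 3 2/3 stops → need 3 2/3 stops brighter.
Shutter speed: 1/400 → 1/320 → 1/250 → 1/200 → 1/160 → 1/125 → 1/100 → 1/80 → 1/60 → 1/50 → 1/40 → 1/30.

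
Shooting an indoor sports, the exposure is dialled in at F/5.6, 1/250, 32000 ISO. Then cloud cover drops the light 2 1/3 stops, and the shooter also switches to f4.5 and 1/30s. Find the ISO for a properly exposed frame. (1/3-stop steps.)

ISO 12800

Scene light: 2 1/3 stops darker.
Aperture: f/5.6 → f/5 → f/4.5 — 2/3 stop opened up (brighter).
Shutter speed: 1/250 → 1/200 → 1/160 → 1/125 → 1/100 → 1/80 → 1/60 → 1/50 → 1/40 → 1/30 — 3 stops longer (brighter).
Net so far: 1 1/3 stops brighter. ISO: 32000 → 25600 → 20000 → 16000 → 12800.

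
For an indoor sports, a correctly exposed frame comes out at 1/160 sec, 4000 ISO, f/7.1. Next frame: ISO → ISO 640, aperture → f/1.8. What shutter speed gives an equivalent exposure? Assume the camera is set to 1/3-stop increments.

1/400s

ISO: 4000 → 3200 → 2500 → 2000 → 1600 → 1250 → 1000 → 800 → 640 — 2 2/3 stops dropped (darker).
Aperture: f/7.1 → f/6.3 → f/5.6 → f/5 → f/4.5 → f/4 → f/3.5 → f/3.2 → f/2.8 → f/2.5 → f/2.2 → f/2 → f/1.8 — 4 stops wider (brighter).
Net change so far: 1 1/3 stops brighter. Offset with the shutter speed: 1/160 → 1/200 → 1/250 → 1/320 → 1/400.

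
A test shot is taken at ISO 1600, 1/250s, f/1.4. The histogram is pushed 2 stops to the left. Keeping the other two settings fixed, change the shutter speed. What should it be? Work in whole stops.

Underexposed by 2 stops → need 2 stops brighter.
Shutter speed: 1/250 → 1/125 → 1/60.

1/60s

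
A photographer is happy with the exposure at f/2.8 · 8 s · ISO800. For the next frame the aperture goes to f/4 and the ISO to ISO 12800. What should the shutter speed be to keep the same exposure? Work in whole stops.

1 s

Aperture: f/2.8 → f/4 — 1 stop stopped down (darker).
ISO: 800 → 1600 → 3200 → 6400 → 12800 — 4 stops raised (brighter).
Net change so far: 3 stops brighter. Offset with the shutter speed: 8 → 4 → 2 → 1.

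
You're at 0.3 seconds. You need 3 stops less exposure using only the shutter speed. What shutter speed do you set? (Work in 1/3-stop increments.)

Shutter speed: 0.3 → 1/4 → 1/5 → 1/6 → 1/8 → 1/10 → 1/13 → 1/15 → 1/20 → 1/25 — 3 stops faster (darker).

1/25s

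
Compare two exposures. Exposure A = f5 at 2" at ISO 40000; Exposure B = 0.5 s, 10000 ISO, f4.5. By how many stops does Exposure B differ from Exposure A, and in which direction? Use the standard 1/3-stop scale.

3 2/3 stops darker

Aperture: f/5 → f/4.5 — 1/3 stop wider (brighter).
Shutter speed: 2 → 1.6 → 1.3 → 1 → 0.8 → 0.6 → 0.5 — 2 stops shorter (darker).
ISO: 40000 → 32000 → 25600 → 20000 → 16000 → 12800 → 10000 — 2 stops dropped (darker).
Net: +1/3 −2 −2 = −3 2/3 stops.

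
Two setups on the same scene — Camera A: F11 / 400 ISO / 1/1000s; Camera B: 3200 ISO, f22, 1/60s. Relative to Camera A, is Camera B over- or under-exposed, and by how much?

Aperture: f/11 → f/16 → f/22 — 2 stops smaller aperture (darker).
Shutter speed: 1/1000 → 1/500 → 1/250 → 1/125 → 1/60 — 4 stops longer (brighter).
ISO: 400 → 800 → 1600 → 3200 — 3 stops higher (brighter).
Net: −2 +4 +3 = +5 stops.

5 stops brighter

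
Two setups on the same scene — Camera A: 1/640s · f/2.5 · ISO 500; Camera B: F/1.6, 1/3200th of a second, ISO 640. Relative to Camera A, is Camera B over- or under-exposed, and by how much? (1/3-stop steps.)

Aperture: f/2.5 → f/2.2 → f/2 → f/1.8 → f/1.6 — 1 1/3 stops opened up (brighter).
Shutter speed: 1/640 → 1/800 → 1/1000 → 1/1250 → 1/1600 → 1/2000 → 1/2500 → 1/3200 — 2 1/3 stops faster (darker).
ISO: 500 → 640 — 1/3 stop raised (brighter).
Net: +1 1/3 −2 1/3 +1/3 = −2/3 stops.

2/3 stop darker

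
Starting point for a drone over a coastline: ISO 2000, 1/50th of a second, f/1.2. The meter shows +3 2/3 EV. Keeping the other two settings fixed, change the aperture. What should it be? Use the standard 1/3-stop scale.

Overexposed by 3 2/3 stops → need 3 2/3 stops darker.
Aperture: f/1.2 → f/1.4 → f/1.6 → f/1.8 → f/2 → f/2.2 → f/2.5 → f/2.8 → f/3.2 → f/3.5 → f/4 → f/4.5.

f/4.5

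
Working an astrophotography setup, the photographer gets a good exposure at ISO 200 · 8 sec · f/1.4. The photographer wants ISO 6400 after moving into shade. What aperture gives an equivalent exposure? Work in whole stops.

ISO: 200 → 400 → 800 → 1600 → 3200 → 6400 — 5 stops raised (brighter).
Need 5 stops darker from the aperture: f/1.4 → f/2 → f/2.8 → f/4 → f/5.6 → f/8.

f/8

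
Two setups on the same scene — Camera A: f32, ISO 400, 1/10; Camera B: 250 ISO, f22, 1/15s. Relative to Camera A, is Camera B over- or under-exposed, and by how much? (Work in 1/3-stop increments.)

Aperture: f/32 → f/29 → f/25 → f/22 — 1 stop wider (brighter).
Shutter speed: 1/10 → 1/13 → 1/15 — 2/3 stop faster (darker).
ISO: 400 → 320 → 250 — 2/3 stop lower (darker).
Net: +1 −2/3 −2/3 = −1/3 stops.

1/3 stop darker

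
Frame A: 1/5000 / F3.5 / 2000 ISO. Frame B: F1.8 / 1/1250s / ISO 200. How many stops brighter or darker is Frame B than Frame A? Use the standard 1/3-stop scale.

Aperture: f/3.5 → f/3.2 → f/2.8 → f/2.5 → f/2.2 → f/2 → f/1.8 — 2 stops opened up (brighter).
Shutter speed: 1/5000 → 1/4000 → 1/3200 → 1/2500 → 1/2000 → 1/1600 → 1/1250 — 2 stops slower (brighter).
ISO: 2000 → 1600 → 1250 → 1000 → 800 → 640 → 500 → 400 → 320 → 250 → 200 — 3 1/3 stops lower (darker).
Net: +2 +2 −3 1/3 = +2/3 stops.

2/3 stop brighter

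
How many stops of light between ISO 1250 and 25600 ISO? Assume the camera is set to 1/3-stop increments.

1250 → 1600 → 2000 → 2500 → 3200 → 4000 → 5000 → 6400 → 8000 → 10000 → 12800 → 16000 → 20000 → 25600 — count the steps: 13 third-stops = 4 1/3 stops.

4 1/3 stops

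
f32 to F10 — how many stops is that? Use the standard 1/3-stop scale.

f/32 → f/29 → f/25 → f/22 → f/20 → f/18 → f/16 → f/14 → f/13 → f/11 → f/10 — count the steps: 10 third-stops = 3 1/3 stops.

3 1/3 stops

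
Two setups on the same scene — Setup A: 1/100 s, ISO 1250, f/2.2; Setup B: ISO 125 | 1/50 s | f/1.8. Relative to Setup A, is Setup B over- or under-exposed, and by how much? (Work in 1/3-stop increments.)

Aperture: f/2.2 → f/2 → f/1.8 — 2/3 stop larger aperture (brighter).
Shutter speed: 1/100 → 1/80 → 1/60 → 1/50 — 1 stop slower (brighter).
ISO: 1250 → 1000 → 800 → 640 → 500 → 400 → 320 → 250 → 200 → 160 → 125 — 3 1/3 stops dropped (darker).
Net: +2/3 +1 −3 1/3 = −1 2/3 stops.

1 2/3 stops darker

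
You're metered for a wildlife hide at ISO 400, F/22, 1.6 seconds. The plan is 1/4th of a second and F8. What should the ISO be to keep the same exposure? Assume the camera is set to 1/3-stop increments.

ISO 320

Shutter speed: 1.6 → 1.3 → 1 → 0.8 → 0.6 → 0.5 → 0.4 → 0.3 → 1/4 — 2 2/3 stops shorter (darker).
Aperture: f/22 → f/20 → f/18 → f/16 → f/14 → f/13 → f/11 → f/10 → f/9 → f/8 — 3 stops opened up (brighter).
Net change so far: 1/3 stop brighter. Offset with the ISO: 400 → 320.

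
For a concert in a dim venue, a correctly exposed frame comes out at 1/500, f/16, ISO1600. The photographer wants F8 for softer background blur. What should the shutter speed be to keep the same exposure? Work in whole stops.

Aperture: f/16 → f/11 → f/8 — 2 stops larger aperture (brighter).
Need 2 stops darker from the shutter speed: 1/500 → 1/1000 → 1/2000.

1/2000s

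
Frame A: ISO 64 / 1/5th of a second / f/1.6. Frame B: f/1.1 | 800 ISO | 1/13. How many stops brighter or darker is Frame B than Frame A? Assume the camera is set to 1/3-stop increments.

3 1/3 stops brighter

Aperture: f/1.6 → f/1.4 → f/1.2 → f/1.1 — 1 stop larger aperture (brighter).
Shutter speed: 1/5 → 1/6 → 1/8 → 1/10 → 1/13 — 1 1/3 stops faster (darker).
ISO: 64 → 80 → 100 → 125 → 160 → 200 → 250 → 320 → 400 → 500 → 640 → 800 — 3 2/3 stops raised (brighter).
Net: +1 −1 1/3 +3 2/3 = +3 1/3 stops.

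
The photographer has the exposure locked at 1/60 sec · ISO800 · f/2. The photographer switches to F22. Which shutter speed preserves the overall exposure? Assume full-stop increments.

Aperture: f/2 → f/2.8 → f/4 → f/5.6 → f/8 → f/11 → f/16 → f/22 — 7 stops stopped down (darker).
Need 7 stops brighter from the shutter speed: 1/60 → 1/30 → 1/15 → 1/8 → 1/4 → 1/2 → 1 → 2.

2 s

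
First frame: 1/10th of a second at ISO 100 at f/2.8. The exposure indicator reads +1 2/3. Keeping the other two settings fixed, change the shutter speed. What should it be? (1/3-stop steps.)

Overexposed by 1 2/3 stops → need 1 2/3 stops darker.
Shutter speed: 1/10 → 1/13 → 1/15 → 1/20 → 1/25 → 1/30.

1/30s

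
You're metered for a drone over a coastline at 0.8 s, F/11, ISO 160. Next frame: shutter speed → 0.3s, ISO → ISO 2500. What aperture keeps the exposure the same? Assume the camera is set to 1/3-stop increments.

Shutter speed: 0.8 → 0.6 → 0.5 → 0.4 → 0.3 — 1 1/3 stops faster (darker).
ISO: 160 → 200 → 250 → 320 → 400 → 500 → 640 → 800 → 1000 → 1250 → 1600 → 2000 → 2500 — 4 stops higher (brighter).
Net change so far: 2 2/3 stops brighter. Offset with the aperture: f/11 → f/13 → f/14 → f/16 → f/18 → f/20 → f/22 → f/25 → f/29.

f/29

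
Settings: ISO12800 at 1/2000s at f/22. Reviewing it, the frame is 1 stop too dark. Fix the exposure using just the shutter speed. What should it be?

Underexposed by 1 stop → need 1 stop brighter.
Shutter speed: 1/2000 → 1/1000.

1/1000s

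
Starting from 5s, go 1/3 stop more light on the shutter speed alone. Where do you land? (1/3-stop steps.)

Shutter speed: 5 → 6 — 1/3 stop slower (brighter).

6 s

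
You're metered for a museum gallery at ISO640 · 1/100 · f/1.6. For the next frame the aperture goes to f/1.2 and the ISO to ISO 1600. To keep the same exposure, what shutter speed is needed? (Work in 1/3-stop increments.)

1/400s

Aperture: f/1.6 → f/1.4 → f/1.2 — 2/3 stop wider (brighter).
ISO: 640 → 800 → 1000 → 1250 → 1600 — 1 1/3 stops raised (brighter).
Net change so far: 2 stops brighter. Offset with the shutter speed: 1/100 → 1/125 → 1/160 → 1/200 → 1/250 → 1/320 → 1/400.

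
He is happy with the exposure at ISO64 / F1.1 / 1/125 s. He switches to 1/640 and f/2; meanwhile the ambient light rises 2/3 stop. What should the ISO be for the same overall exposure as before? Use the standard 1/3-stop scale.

Scene light: 2/3 stop brighter.
Shutter speed: 1/125 → 1/160 → 1/200 → 1/250 → 1/320 → 1/400 → 1/500 → 1/640 — 2 1/3 stops faster (darker).
Aperture: f/1.1 → f/1.2 → f/1.4 → f/1.6 → f/1.8 → f/2 — 1 2/3 stops smaller aperture (darker).
Net so far: 3 1/3 stops darker. ISO: 64 → 80 → 100 → 125 → 160 → 200 → 250 → 320 → 400 → 500 → 640.

ISO 640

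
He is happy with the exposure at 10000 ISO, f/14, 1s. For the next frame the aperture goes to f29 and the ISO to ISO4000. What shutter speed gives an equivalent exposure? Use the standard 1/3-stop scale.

Aperture: f/14 → f/16 → f/18 → f/20 → f/22 → f/25 → f/29 — 2 stops stopped down (darker).
ISO: 10000 → 8000 → 6400 → 5000 → 4000 — 1 1/3 stops lower (darker).
Net change so far: 3 1/3 stops darker. Offset with the shutter speed: 1 → 1.3 → 1.6 → 2 → 2.5 → 3.2 → 4 → 5 → 6 → 8 → 10.

10 s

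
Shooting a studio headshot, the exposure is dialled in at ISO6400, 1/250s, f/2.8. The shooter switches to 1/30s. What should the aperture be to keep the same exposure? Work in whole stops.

Shutter speed: 1/250 → 1/125 → 1/60 → 1/30 — 3 stops slower (brighter).
Need 3 stops darker from the aperture: f/2.8 → f/4 → f/5.6 → f/8.

f/8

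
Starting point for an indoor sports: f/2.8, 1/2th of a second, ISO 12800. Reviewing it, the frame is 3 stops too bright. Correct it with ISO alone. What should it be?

ISO 1600

Overexposed by 3 stops → need 3 stops darker.
ISO: 12800 → 6400 → 3200 → 1600.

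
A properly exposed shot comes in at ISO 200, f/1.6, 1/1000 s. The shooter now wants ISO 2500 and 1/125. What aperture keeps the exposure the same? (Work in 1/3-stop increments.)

f/16

ISO: 200 → 250 → 320 → 400 → 500 → 640 → 800 → 1000 → 1250 → 1600 → 2000 → 2500 — 3 2/3 stops higher (brighter).
Shutter speed: 1/1000 → 1/800 → 1/640 → 1/500 → 1/400 → 1/320 → 1/250 → 1/200 → 1/160 → 1/125 — 3 stops longer (brighter).
Net change so far: 6 2/3 stops brighter. Offset with the aperture: f/1.6 → f/1.8 → f/2 → f/2.2 → f/2.5 → f/2.8 → f/3.2 → f/3.5 → f/4 → f/4.5 → f/5 → f/5.6 → f/6.3 → f/7.1 → f/8 → f/9 → f/10 → f/11 → f/13 → f/14 → f/16.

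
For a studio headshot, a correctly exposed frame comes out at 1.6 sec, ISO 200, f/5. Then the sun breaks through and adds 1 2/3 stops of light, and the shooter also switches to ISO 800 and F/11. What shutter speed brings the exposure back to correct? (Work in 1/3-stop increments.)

Scene light: 1 2/3 stops brighter.
ISO: 200 → 250 → 320 → 400 → 500 → 640 → 800 — 2 stops raised (brighter).
Aperture: f/5 → f/5.6 → f/6.3 → f/7.1 → f/8 → f/9 → f/10 → f/11 — 2 1/3 stops narrower (darker).
Net so far: 1 1/3 stops brighter. Shutter speed: 1.6 → 1.3 → 1 → 0.8 → 0.6.

0.6 s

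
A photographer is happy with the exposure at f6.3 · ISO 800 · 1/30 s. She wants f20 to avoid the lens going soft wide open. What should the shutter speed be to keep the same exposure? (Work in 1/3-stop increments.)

0.3 s

Aperture: f/6.3 → f/7.1 → f/8 → f/9 → f/10 → f/11 → f/13 → f/14 → f/16 → f/18 → f/20 — 3 1/3 stops stopped down (darker).
Need 3 1/3 stops brighter from the shutter speed: 1/30 → 1/25 → 1/20 → 1/15 → 1/13 → 1/10 → 1/8 → 1/6 → 1/5 → 1/4 → 0.3.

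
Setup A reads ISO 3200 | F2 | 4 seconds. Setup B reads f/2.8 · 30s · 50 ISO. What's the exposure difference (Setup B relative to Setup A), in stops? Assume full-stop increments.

4 stops darker

Aperture: f/2 → f/2.8 — 1 stop smaller aperture (darker).
Shutter speed: 4 → 8 → 15 → 30 — 3 stops slower (brighter).
ISO: 3200 → 1600 → 800 → 400 → 200 → 100 → 50 — 6 stops dropped (darker).
Net: −1 +3 −6 = −4 stops.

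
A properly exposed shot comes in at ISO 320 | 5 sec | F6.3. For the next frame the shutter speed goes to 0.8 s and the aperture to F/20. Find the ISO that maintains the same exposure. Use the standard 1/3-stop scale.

ISO 20000

Shutter speed: 5 → 4 → 3.2 → 2.5 → 2 → 1.6 → 1.3 → 1 → 0.8 — 2 2/3 stops shorter (darker).
Aperture: f/6.3 → f/7.1 → f/8 → f/9 → f/10 → f/11 → f/13 → f/14 → f/16 → f/18 → f/20 — 3 1/3 stops smaller aperture (darker).
Net change so far: 6 stops darker. Offset with the ISO: 320 → 400 → 500 → 640 → 800 → 1000 → 1250 → 1600 → 2000 → 2500 → 3200 → 4000 → 5000 → 6400 → 8000 → 10000 → 12800 → 16000 → 20000.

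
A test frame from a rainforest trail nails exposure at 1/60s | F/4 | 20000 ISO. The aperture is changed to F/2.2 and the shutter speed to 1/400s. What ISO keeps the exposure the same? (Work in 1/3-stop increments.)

ISO 40000

Aperture: f/4 → f/3.5 → f/3.2 → f/2.8 → f/2.5 → f/2.2 — 1 2/3 stops opened up (brighter).
Shutter speed: 1/60 → 1/80 → 1/100 → 1/125 → 1/160 → 1/200 → 1/250 → 1/320 → 1/400 — 2 2/3 stops faster (darker).
Net change so far: 1 stop darker. Offset with the ISO: 20000 → 25600 → 32000 → 40000.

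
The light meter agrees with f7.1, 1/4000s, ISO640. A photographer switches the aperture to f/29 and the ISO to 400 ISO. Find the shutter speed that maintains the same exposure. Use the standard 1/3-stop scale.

1/160s

Aperture: f/7.1 → f/8 → f/9 → f/10 → f/11 → f/13 → f/14 → f/16 → f/18 → f/20 → f/22 → f/25 → f/29 — 4 stops narrower (darker).
ISO: 640 → 500 → 400 — 2/3 stop lower (darker).
Net change so far: 4 2/3 stops darker. Offset with the shutter speed: 1/4000 → 1/3200 → 1/2500 → 1/2000 → 1/1600 → 1/1250 → 1/1000 → 1/800 → 1/640 → 1/500 → 1/400 → 1/320 → 1/250 → 1/200 → 1/160.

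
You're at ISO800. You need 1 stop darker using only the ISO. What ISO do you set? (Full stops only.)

ISO: 800 → 400 — 1 stop dropped (darker).

ISO 400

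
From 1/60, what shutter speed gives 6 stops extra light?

1 s

Shutter speed: 1/60 → 1/30 → 1/15 → 1/8 → 1/4 → 1/2 → 1 — 6 stops slower (brighter).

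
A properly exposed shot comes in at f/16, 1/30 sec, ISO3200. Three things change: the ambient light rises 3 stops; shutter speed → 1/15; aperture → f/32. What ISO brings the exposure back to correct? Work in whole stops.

ISO 800

Scene light: 3 stops brighter.
Shutter speed: 1/30 → 1/15 — 1 stop slower (brighter).
Aperture: f/16 → f/22 → f/32 — 2 stops narrower (darker).
Net so far: 2 stops brighter. ISO: 3200 → 1600 → 800.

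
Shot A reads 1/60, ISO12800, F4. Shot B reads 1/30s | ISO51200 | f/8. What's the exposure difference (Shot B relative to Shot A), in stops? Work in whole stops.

Aperture: f/4 → f/5.6 → f/8 — 2 stops smaller aperture (darker).
Shutter speed: 1/60 → 1/30 — 1 stop longer (brighter).
ISO: 12800 → 25600 → 51200 — 2 stops higher (brighter).
Net: −2 +1 +2 = +1 stop.

1 stop brighter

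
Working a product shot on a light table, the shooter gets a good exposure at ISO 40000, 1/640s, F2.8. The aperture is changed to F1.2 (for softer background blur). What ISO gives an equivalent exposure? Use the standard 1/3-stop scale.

Aperture: f/2.8 → f/2.5 → f/2.2 → f/2 → f/1.8 → f/1.6 → f/1.4 → f/1.2 — 2 1/3 stops wider (brighter).
Need 2 1/3 stops darker from the ISO: 40000 → 32000 → 25600 → 20000 → 16000 → 12800 → 10000 → 8000.

ISO 8000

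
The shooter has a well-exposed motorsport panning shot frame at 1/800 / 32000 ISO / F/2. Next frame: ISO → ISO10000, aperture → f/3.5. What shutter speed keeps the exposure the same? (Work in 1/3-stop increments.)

ISO: 32000 → 25600 → 20000 → 16000 → 12800 → 10000 — 1 2/3 stops lower (darker).
Aperture: f/2 → f/2.2 → f/2.5 → f/2.8 → f/3.2 → f/3.5 — 1 2/3 stops narrower (darker).
Net change so far: 3 1/3 stops darker. Offset with the shutter speed: 1/800 → 1/640 → 1/500 → 1/400 → 1/320 → 1/250 → 1/200 → 1/160 → 1/125 → 1/100 → 1/80.

1/80s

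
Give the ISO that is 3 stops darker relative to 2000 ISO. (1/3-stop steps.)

ISO: 2000 → 1600 → 1250 → 1000 → 800 → 640 → 500 → 400 → 320 → 250 — 3 stops dropped (darker).

ISO 250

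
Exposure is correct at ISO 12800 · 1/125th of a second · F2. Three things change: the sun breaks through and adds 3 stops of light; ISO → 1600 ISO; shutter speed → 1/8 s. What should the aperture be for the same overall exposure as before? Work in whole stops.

f/8

Scene light: 3 stops brighter.
ISO: 12800 → 6400 → 3200 → 1600 — 3 stops lower (darker).
Shutter speed: 1/125 → 1/60 → 1/30 → 1/15 → 1/8 — 4 stops longer (brighter).
Net so far: 4 stops brighter. Aperture: f/2 → f/2.8 → f/4 → f/5.6 → f/8.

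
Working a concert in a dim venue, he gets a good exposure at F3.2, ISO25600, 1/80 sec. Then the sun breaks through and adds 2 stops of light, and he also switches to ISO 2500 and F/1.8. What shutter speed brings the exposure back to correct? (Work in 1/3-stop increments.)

1/100s

Scene light: 2 stops brighter.
ISO: 25600 → 20000 → 16000 → 12800 → 10000 → 8000 → 6400 → 5000 → 4000 → 3200 → 2500 — 3 1/3 stops lower (darker).
Aperture: f/3.2 → f/2.8 → f/2.5 → f/2.2 → f/2 → f/1.8 — 1 2/3 stops opened up (brighter).
Net so far: 1/3 stop brighter. Shutter speed: 1/80 → 1/100.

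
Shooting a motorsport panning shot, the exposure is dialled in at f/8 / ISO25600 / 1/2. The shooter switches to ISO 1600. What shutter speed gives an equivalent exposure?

ISO: 25600 → 12800 → 6400 → 3200 → 1600 — 4 stops dropped (darker).
Need 4 stops brighter from the shutter speed: 1/2 → 1 → 2 → 4 → 8.

8 s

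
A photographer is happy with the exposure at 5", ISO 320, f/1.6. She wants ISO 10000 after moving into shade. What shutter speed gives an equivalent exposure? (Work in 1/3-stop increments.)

1/6s

ISO: 320 → 400 → 500 → 640 → 800 → 1000 → 1250 → 1600 → 2000 → 2500 → 3200 → 4000 → 5000 → 6400 → 8000 → 10000 — 5 stops higher (brighter).
Need 5 stops darker from the shutter speed: 5 → 4 → 3.2 → 2.5 → 2 → 1.6 → 1.3 → 1 → 0.8 → 0.6 → 0.5 → 0.4 → 0.3 → 1/4 → 1/5 → 1/6.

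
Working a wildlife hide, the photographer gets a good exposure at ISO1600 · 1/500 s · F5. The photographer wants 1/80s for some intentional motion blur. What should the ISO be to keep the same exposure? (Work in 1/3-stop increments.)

Shutter speed: 1/500 → 1/400 → 1/320 → 1/250 → 1/200 → 1/160 → 1/125 → 1/100 → 1/80 — 2 2/3 stops longer (brighter).
Need 2 2/3 stops darker from the ISO: 1600 → 1250 → 1000 → 800 → 640 → 500 → 400 → 320 → 250.

ISO 250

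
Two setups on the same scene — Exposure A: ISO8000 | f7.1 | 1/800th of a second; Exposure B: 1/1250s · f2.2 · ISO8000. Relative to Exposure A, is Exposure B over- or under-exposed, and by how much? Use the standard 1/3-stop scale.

Aperture: f/7.1 → f/6.3 → f/5.6 → f/5 → f/4.5 → f/4 → f/3.5 → f/3.2 → f/2.8 → f/2.5 → f/2.2 — 3 1/3 stops wider (brighter).
Shutter speed: 1/800 → 1/1000 → 1/1250 — 2/3 stop faster (darker).
ISO: unchanged.
Net: +3 1/3 −2/3 = +2 2/3 stops.

2 2/3 stops brighter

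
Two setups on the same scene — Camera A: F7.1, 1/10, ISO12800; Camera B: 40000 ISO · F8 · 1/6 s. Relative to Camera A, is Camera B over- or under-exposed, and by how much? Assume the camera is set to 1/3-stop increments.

Aperture: f/7.1 → f/8 — 1/3 stop stopped down (darker).
Shutter speed: 1/10 → 1/8 → 1/6 — 2/3 stop slower (brighter).
ISO: 12800 → 16000 → 20000 → 25600 → 32000 → 40000 — 1 2/3 stops higher (brighter).
Net: −1/3 +2/3 +1 2/3 = +2 stops.

2 stops brighter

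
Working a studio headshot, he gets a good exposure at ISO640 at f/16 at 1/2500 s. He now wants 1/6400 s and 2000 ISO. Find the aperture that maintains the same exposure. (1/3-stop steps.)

f/18

Shutter speed: 1/2500 → 1/3200 → 1/4000 → 1/5000 → 1/6400 — 1 1/3 stops faster (darker).
ISO: 640 → 800 → 1000 → 1250 → 1600 → 2000 — 1 2/3 stops higher (brighter).
Net change so far: 1/3 stop brighter. Offset with the aperture: f/16 → f/18.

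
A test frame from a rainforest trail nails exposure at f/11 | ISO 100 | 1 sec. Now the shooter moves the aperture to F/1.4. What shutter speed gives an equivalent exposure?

Aperture: f/11 → f/8 → f/5.6 → f/4 → f/2.8 → f/2 → f/1.4 — 6 stops opened up (brighter).
Need 6 stops darker from the shutter speed: 1 → 1/2 → 1/4 → 1/8 → 1/15 → 1/30 → 1/60.

1/60s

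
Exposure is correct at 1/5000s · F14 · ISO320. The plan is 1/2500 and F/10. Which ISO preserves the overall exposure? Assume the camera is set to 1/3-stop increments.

ISO 80

Shutter speed: 1/5000 → 1/4000 → 1/3200 → 1/2500 — 1 stop slower (brighter).
Aperture: f/14 → f/13 → f/11 → f/10 — 1 stop larger aperture (brighter).
Net change so far: 2 stops brighter. Offset with the ISO: 320 → 250 → 200 → 160 → 125 → 100 → 80.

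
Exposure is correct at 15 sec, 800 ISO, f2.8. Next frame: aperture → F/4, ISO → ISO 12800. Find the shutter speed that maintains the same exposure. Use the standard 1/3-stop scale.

Aperture: f/2.8 → f/3.2 → f/3.5 → f/4 — 1 stop stopped down (darker).
ISO: 800 → 1000 → 1250 → 1600 → 2000 → 2500 → 3200 → 4000 → 5000 → 6400 → 8000 → 10000 → 12800 — 4 stops higher (brighter).
Net change so far: 3 stops brighter. Offset with the shutter speed: 15 → 13 → 10 → 8 → 6 → 5 → 4 → 3.2 → 2.5 → 2.

2 s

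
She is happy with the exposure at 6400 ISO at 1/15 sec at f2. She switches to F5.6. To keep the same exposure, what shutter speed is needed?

1/2s

Aperture: f/2 → f/2.8 → f/4 → f/5.6 — 3 stops narrower (darker).
Need 3 stops brighter from the shutter speed: 1/15 → 1/8 → 1/4 → 1/2.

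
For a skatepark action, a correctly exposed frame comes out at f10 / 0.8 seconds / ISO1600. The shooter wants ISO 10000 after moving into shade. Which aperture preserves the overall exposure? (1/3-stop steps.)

f/25

ISO: 1600 → 2000 → 2500 → 3200 → 4000 → 5000 → 6400 → 8000 → 10000 — 2 2/3 stops raised (brighter).
Need 2 2/3 stops darker from the aperture: f/10 → f/11 → f/13 → f/14 → f/16 → f/18 → f/20 → f/22 → f/25.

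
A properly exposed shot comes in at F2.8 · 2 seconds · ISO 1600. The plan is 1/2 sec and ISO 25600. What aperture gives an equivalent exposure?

f/5.6

Shutter speed: 2 → 1 → 1/2 — 2 stops shorter (darker).
ISO: 1600 → 3200 → 6400 → 12800 → 25600 — 4 stops higher (brighter).
Net change so far: 2 stops brighter. Offset with the aperture: f/2.8 → f/4 → f/5.6.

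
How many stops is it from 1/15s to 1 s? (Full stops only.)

1/15 → 1/8 → 1/4 → 1/2 → 1 — count the steps: 4 stops.

4 stops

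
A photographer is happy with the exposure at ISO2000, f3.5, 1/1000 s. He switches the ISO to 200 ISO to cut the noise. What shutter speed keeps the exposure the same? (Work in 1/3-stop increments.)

1/100s

ISO: 2000 → 1600 → 1250 → 1000 → 800 → 640 → 500 → 400 → 320 → 250 → 200 — 3 1/3 stops dropped (darker).
Need 3 1/3 stops brighter from the shutter speed: 1/1000 → 1/800 → 1/640 → 1/500 → 1/400 → 1/320 → 1/250 → 1/200 → 1/160 → 1/125 → 1/100.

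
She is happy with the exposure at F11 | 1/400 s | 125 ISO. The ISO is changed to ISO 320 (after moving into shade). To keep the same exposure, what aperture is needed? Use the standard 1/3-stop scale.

f/18

ISO: 125 → 160 → 200 → 250 → 320 — 1 1/3 stops higher (brighter).
Need 1 1/3 stops darker from the aperture: f/11 → f/13 → f/14 → f/16 → f/18.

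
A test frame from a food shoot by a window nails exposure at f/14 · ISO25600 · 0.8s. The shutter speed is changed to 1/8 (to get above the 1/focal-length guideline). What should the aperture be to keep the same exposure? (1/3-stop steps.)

Shutter speed: 0.8 → 0.6 → 0.5 → 0.4 → 0.3 → 1/4 → 1/5 → 1/6 → 1/8 — 2 2/3 stops faster (darker).
Need 2 2/3 stops brighter from the aperture: f/14 → f/13 → f/11 → f/10 → f/9 → f/8 → f/7.1 → f/6.3 → f/5.6.

f/5.6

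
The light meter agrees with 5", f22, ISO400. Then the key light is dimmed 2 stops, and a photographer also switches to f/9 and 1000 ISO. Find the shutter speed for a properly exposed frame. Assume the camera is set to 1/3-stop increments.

Scene light: 2 stops darker.
Aperture: f/22 → f/20 → f/18 → f/16 → f/14 → f/13 → f/11 → f/10 → f/9 — 2 2/3 stops larger aperture (brighter).
ISO: 400 → 500 → 640 → 800 → 1000 — 1 1/3 stops raised (brighter).
Net so far: 2 stops brighter. Shutter speed: 5 → 4 → 3.2 → 2.5 → 2 → 1.6 → 1.3.

1.3 s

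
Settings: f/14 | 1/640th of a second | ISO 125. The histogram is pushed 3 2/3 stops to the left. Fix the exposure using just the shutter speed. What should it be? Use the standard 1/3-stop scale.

1/50s

Underexposed by 3 2/3 stops → need 3 2/3 stops brighter.
Shutter speed: 1/640 → 1/500 → 1/400 → 1/320 → 1/250 → 1/200 → 1/160 → 1/125 → 1/100 → 1/80 → 1/60 → 1/50.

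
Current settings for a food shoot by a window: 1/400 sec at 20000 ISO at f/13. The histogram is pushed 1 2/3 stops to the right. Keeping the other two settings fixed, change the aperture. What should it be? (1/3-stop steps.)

Overexposed by 1 2/3 stops → need 1 2/3 stops darker.
Aperture: f/13 → f/14 → f/16 → f/18 → f/20 → f/22.

f/22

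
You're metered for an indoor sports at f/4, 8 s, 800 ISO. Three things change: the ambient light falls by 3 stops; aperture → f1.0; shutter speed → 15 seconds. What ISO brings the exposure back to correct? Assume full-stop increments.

Scene light: 3 stops darker.
Aperture: f/4 → f/2.8 → f/2 → f/1.4 → f/1.0 — 4 stops opened up (brighter).
Shutter speed: 8 → 15 — 1 stop longer (brighter).
Net so far: 2 stops brighter. ISO: 800 → 400 → 200.

ISO 200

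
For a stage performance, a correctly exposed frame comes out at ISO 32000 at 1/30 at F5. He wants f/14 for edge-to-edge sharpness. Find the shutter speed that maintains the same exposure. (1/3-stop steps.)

1/4s

Aperture: f/5 → f/5.6 → f/6.3 → f/7.1 → f/8 → f/9 → f/10 → f/11 → f/13 → f/14 — 3 stops narrower (darker).
Need 3 stops brighter from the shutter speed: 1/30 → 1/25 → 1/20 → 1/15 → 1/13 → 1/10 → 1/8 → 1/6 → 1/5 → 1/4.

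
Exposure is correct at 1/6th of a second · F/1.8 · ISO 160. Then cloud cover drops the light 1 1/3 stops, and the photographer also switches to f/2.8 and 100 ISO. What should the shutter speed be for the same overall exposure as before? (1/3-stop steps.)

1.6 s

Scene light: 1 1/3 stops darker.
Aperture: f/1.8 → f/2 → f/2.2 → f/2.5 → f/2.8 — 1 1/3 stops narrower (darker).
ISO: 160 → 125 → 100 — 2/3 stop dropped (darker).
Net so far: 3 1/3 stops darker. Shutter speed: 1/6 → 1/5 → 1/4 → 0.3 → 0.4 → 0.5 → 0.6 → 0.8 → 1 → 1.3 → 1.6.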